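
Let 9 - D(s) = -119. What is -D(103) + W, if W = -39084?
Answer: -39212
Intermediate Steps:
D(s) = 128 (D(s) = 9 - 1*(-119) = 9 + 119 = 128)
-D(103) + W = -1*128 - 39084 = -128 - 39084 = -39212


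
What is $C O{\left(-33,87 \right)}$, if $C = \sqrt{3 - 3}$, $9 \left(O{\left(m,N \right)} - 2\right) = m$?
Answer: $0$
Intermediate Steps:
$O{\left(m,N \right)} = 2 + \frac{m}{9}$
$C = 0$ ($C = \sqrt{3 - 3} = \sqrt{0} = 0$)
$C O{\left(-33,87 \right)} = 0 \left(2 + \frac{1}{9} \left(-33\right)\right) = 0 \left(2 - \frac{11}{3}\right) = 0 \left(- \frac{5}{3}\right) = 0$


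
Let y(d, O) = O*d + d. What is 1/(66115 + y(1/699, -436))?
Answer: 233/15404650 ≈ 1.5125e-5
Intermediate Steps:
y(d, O) = d + O*d
1/(66115 + y(1/699, -436)) = 1/(66115 + (1 - 436)/699) = 1/(66115 + (1/699)*(-435)) = 1/(66115 - 145/233) = 1/(15404650/233) = 233/15404650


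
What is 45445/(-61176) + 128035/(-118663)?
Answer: -13225309195/7259327688 ≈ -1.8218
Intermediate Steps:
45445/(-61176) + 128035/(-118663) = 45445*(-1/61176) + 128035*(-1/118663) = -45445/61176 - 128035/118663 = -13225309195/7259327688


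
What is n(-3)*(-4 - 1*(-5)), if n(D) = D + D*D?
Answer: 6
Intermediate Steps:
n(D) = D + D²
n(-3)*(-4 - 1*(-5)) = (-3*(1 - 3))*(-4 - 1*(-5)) = (-3*(-2))*(-4 + 5) = 6*1 = 6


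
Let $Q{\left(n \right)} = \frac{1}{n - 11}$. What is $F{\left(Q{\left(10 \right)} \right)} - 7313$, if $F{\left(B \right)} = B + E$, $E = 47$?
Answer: $-7267$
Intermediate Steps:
$Q{\left(n \right)} = \frac{1}{-11 + n}$
$F{\left(B \right)} = 47 + B$ ($F{\left(B \right)} = B + 47 = 47 + B$)
$F{\left(Q{\left(10 \right)} \right)} - 7313 = \left(47 + \frac{1}{-11 + 10}\right) - 7313 = \left(47 + \frac{1}{-1}\right) - 7313 = \left(47 - 1\right) - 7313 = 46 - 7313 = -7267$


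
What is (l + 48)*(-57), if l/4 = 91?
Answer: -23484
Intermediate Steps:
l = 364 (l = 4*91 = 364)
(l + 48)*(-57) = (364 + 48)*(-57) = 412*(-57) = -23484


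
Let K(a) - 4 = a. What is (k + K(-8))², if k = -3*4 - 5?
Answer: 441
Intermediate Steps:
k = -17 (k = -12 - 5 = -17)
K(a) = 4 + a
(k + K(-8))² = (-17 + (4 - 8))² = (-17 - 4)² = (-21)² = 441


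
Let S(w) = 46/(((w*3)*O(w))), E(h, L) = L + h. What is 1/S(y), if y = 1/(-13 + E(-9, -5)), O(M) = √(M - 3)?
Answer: -I*√246/3726 ≈ -0.0042094*I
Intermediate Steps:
O(M) = √(-3 + M)
y = -1/27 (y = 1/(-13 + (-5 - 9)) = 1/(-13 - 14) = 1/(-27) = -1/27 ≈ -0.037037)
S(w) = 46/(3*w*√(-3 + w)) (S(w) = 46/(((w*3)*√(-3 + w))) = 46/(((3*w)*√(-3 + w))) = 46/((3*w*√(-3 + w))) = 46*(1/(3*w*√(-3 + w))) = 46/(3*w*√(-3 + w)))
1/S(y) = 1/(46/(3*(-1/27)*√(-3 - 1/27))) = 1/((46/3)*(-27)/√(-82/27)) = 1/((46/3)*(-27)*(-3*I*√246/82)) = 1/(621*I*√246/41) = -I*√246/3726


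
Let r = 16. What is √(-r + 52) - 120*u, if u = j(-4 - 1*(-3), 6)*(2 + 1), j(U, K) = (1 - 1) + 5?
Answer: -1794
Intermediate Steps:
j(U, K) = 5 (j(U, K) = 0 + 5 = 5)
u = 15 (u = 5*(2 + 1) = 5*3 = 15)
√(-r + 52) - 120*u = √(-1*16 + 52) - 120*15 = √(-16 + 52) - 1800 = √36 - 1800 = 6 - 1800 = -1794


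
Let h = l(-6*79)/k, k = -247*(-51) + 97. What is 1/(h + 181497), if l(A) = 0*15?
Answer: 1/181497 ≈ 5.5097e-6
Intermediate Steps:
l(A) = 0
k = 12694 (k = 12597 + 97 = 12694)
h = 0 (h = 0/12694 = 0*(1/12694) = 0)
1/(h + 181497) = 1/(0 + 181497) = 1/181497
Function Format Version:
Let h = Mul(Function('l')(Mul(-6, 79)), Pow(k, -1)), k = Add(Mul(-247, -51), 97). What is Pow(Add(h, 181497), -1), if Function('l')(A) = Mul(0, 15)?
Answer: Rational(1, 181497) ≈ 5.5097e-6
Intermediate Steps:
Function('l')(A) = 0
k = 12694 (k = Add(12597, 97) = 12694)
h = 0 (h = Mul(0, Pow(12694, -1)) = Mul(0, Rational(1, 12694)) = 0)
Pow(Add(h, 181497), -1) = Pow(Add(0, 181497), -1) = Pow(181497, -1) = Rational(1, 181497)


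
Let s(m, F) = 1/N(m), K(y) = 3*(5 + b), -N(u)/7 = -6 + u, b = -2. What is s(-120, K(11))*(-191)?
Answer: -191/882 ≈ -0.21655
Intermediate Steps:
N(u) = 42 - 7*u (N(u) = -7*(-6 + u) = 42 - 7*u)
K(y) = 9 (K(y) = 3*(5 - 2) = 3*3 = 9)
s(m, F) = 1/(42 - 7*m)
s(-120, K(11))*(-191) = -1/(-42 + 7*(-120))*(-191) = -1/(-42 - 840)*(-191) = -1/(-882)*(-191) = -1*(-1/882)*(-191) = (1/882)*(-191) = -191/882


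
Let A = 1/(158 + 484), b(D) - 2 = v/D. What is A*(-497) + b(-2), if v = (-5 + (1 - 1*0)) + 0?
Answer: 2071/642 ≈ 3.2259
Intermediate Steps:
v = -4 (v = (-5 + (1 + 0)) + 0 = (-5 + 1) + 0 = -4 + 0 = -4)
b(D) = 2 - 4/D
A = 1/642 ≈ 0.0015576
A*(-497) + b(-2) = (1/642)*(-497) + (2 - 4/(-2)) = -497/642 + (2 - 4*(-½)) = -497/642 + (2 + 2) = -497/642 + 4 = 2071/642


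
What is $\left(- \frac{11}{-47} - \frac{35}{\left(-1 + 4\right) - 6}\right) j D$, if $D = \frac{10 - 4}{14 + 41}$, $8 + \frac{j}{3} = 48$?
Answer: $\frac{80544}{517} \approx 155.79$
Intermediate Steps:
$j = 120$ ($j = -24 + 3 \cdot 48 = -24 + 144 = 120$)
$D = \frac{6}{55} \approx 0.10909$
$\left(- \frac{11}{-47} - \frac{35}{\left(-1 + 4\right) - 6}\right) j D = \left(- \frac{11}{-47} - \frac{35}{\left(-1 + 4\right) - 6}\right) 120 \cdot \frac{6}{55} = \left(\left(-11\right) \left(- \frac{1}{47}\right) - \frac{35}{3 - 6}\right) 120 \cdot \frac{6}{55} = \left(\frac{11}{47} - \frac{35}{-3}\right) 120 \cdot \frac{6}{55} = \left(\frac{11}{47} - - \frac{35}{3}\right) 120 \cdot \frac{6}{55} = \left(\frac{11}{47} + \frac{35}{3}\right) 120 \cdot \frac{6}{55} = \frac{1678}{141} \cdot 120 \cdot \frac{6}{55} = \frac{67120}{47} \cdot \frac{6}{55} = \frac{80544}{517}$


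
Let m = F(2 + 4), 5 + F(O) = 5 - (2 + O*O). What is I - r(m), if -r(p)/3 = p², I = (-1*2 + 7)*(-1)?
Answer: 4327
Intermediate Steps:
I = -5 (I = (-2 + 7)*(-1) = 5*(-1) = -5)
F(O) = -2 - O² (F(O) = -5 + (5 - (2 + O*O)) = -5 + (5 - (2 + O²)) = -5 + (5 + (-2 - O²)) = -5 + (3 - O²) = -2 - O²)
m = -38 (m = -2 - (2 + 4)² = -2 - 1*6² = -2 - 1*36 = -2 - 36 = -38)
r(p) = -3*p²
I - r(m) = -5 - (-3)*(-38)² = -5 - (-3)*1444 = -5 - 1*(-4332) = -5 + 4332 = 4327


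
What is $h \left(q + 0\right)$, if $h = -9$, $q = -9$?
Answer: $81$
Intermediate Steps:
$h \left(q + 0\right) = - 9 \left(-9 + 0\right) = \left(-9\right) \left(-9\right) = 81$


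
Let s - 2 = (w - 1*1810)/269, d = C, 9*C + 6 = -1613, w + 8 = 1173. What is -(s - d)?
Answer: -434548/2421 ≈ -179.49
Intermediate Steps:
w = 1165 (w = -8 + 1173 = 1165)
C = -1619/9 (C = -⅔ + (⅑)*(-1613) = -⅔ - 1613/9 = -1619/9 ≈ -179.89)
d = -1619/9 ≈ -179.89
s = -107/269 (s = 2 + (1165 - 1*1810)/269 = 2 + (1165 - 1810)*(1/269) = 2 - 645*1/269 = 2 - 645/269 = -107/269 ≈ -0.39777)
-(s - d) = -(-107/269 - 1*(-1619/9)) = -(-107/269 + 1619/9) = -1*434548/2421 = -434548/2421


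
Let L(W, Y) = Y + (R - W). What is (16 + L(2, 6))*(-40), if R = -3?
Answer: -680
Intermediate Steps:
L(W, Y) = -3 + Y - W (L(W, Y) = Y + (-3 - W) = -3 + Y - W)
(16 + L(2, 6))*(-40) = (16 + (-3 + 6 - 1*2))*(-40) = (16 + (-3 + 6 - 2))*(-40) = (16 + 1)*(-40) = 17*(-40) = -680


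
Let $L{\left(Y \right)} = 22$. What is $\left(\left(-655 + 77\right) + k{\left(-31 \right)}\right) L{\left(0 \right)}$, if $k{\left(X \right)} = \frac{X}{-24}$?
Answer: $- \frac{152251}{12} \approx -12688.0$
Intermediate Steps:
$k{\left(X \right)} = - \frac{X}{24}$ ($k{\left(X \right)} = X \left(- \frac{1}{24}\right) = - \frac{X}{24}$)
$\left(\left(-655 + 77\right) + k{\left(-31 \right)}\right) L{\left(0 \right)} = \left(\left(-655 + 77\right) - - \frac{31}{24}\right) 22 = \left(-578 + \frac{31}{24}\right) 22 = \left(- \frac{13841}{24}\right) 22 = - \frac{152251}{12}$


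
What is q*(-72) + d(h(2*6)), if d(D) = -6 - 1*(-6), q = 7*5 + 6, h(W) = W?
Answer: -2952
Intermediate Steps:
q = 41 (q = 35 + 6 = 41)
d(D) = 0 (d(D) = -6 + 6 = 0)
q*(-72) + d(h(2*6)) = 41*(-72) + 0 = -2952 + 0 = -2952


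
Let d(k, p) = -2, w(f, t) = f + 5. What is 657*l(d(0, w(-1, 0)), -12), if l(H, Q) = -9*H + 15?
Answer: 21681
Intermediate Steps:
w(f, t) = 5 + f
l(H, Q) = 15 - 9*H
657*l(d(0, w(-1, 0)), -12) = 657*(15 - 9*(-2)) = 657*(15 + 18) = 657*33 = 21681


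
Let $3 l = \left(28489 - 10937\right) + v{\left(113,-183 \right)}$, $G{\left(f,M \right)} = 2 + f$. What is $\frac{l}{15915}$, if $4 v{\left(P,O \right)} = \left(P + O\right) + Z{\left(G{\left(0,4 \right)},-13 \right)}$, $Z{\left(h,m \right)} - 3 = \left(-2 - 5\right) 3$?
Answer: $\frac{3506}{9549} \approx 0.36716$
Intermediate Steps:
$Z{\left(h,m \right)} = -18$ ($Z{\left(h,m \right)} = 3 + \left(-2 - 5\right) 3 = 3 - 21 = -18$)
$v{\left(P,O \right)} = - \frac{9}{2} + \frac{O}{4} + \frac{P}{4}$ ($v{\left(P,O \right)} = \frac{\left(P + O\right) - 18}{4} = \frac{\left(O + P\right) - 18}{4} = \frac{-18 + O + P}{4} = - \frac{9}{2} + \frac{O}{4} + \frac{P}{4}$)
$l = \frac{17530}{3}$ ($l = \frac{\left(28489 - 10937\right) + \left(- \frac{9}{2} + \frac{1}{4} \left(-183\right) + \frac{1}{4} \cdot 113\right)}{3} = \frac{17552 - 22}{3} = \frac{1}{3} \cdot 17530 = \frac{17530}{3} \approx 5843.3$)
$\frac{l}{15915} = \frac{17530}{3 \cdot 15915} = \frac{17530}{3} \cdot \frac{1}{15915} = \frac{3506}{9549}$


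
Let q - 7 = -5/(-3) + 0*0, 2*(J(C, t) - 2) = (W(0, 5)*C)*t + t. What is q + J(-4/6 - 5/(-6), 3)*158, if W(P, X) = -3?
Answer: 2659/6 ≈ 443.17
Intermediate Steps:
J(C, t) = 2 + t/2 - 3*C*t/2 (J(C, t) = 2 + ((-3*C)*t + t)/2 = 2 + (-3*C*t + t)/2 = 2 + (t - 3*C*t)/2 = 2 + (t/2 - 3*C*t/2) = 2 + t/2 - 3*C*t/2)
q = 26/3 (q = 7 + (-5/(-3) + 0*0) = 7 + (-5*(-1/3) + 0) = 7 + (5/3 + 0) = 7 + 5/3 = 26/3 ≈ 8.6667)
q + J(-4/6 - 5/(-6), 3)*158 = 26/3 + (2 + (1/2)*3 - 3/2*(-4/6 - 5/(-6))*3)*158 = 26/3 + (2 + 3/2 - 3/2*(-4*1/6 - 5*(-1/6))*3)*158 = 26/3 + (2 + 3/2 - 3/2*(-2/3 + 5/6)*3)*158 = 26/3 + (2 + 3/2 - 3/2*1/6*3)*158 = 26/3 + (2 + 3/2 - 3/4)*158 = 26/3 + (11/4)*158 = 26/3 + 869/2 = 2659/6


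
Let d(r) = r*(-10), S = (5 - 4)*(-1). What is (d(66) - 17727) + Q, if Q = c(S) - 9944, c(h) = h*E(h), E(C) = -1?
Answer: -28330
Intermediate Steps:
S = -1 (S = 1*(-1) = -1)
c(h) = -h (c(h) = h*(-1) = -h)
d(r) = -10*r
Q = -9943 (Q = -1*(-1) - 9944 = 1 - 9944 = -9943)
(d(66) - 17727) + Q = (-10*66 - 17727) - 9943 = (-660 - 17727) - 9943 = -18387 - 9943 = -28330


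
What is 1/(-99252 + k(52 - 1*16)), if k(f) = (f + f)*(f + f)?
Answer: -1/94068 ≈ -1.0631e-5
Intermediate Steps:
k(f) = 4*f**2 (k(f) = (2*f)*(2*f) = 4*f**2)
1/(-99252 + k(52 - 1*16)) = 1/(-99252 + 4*(52 - 1*16)**2) = 1/(-99252 + 4*(52 - 16)**2) = 1/(-99252 + 4*36**2) = 1/(-99252 + 4*1296) = 1/(-99252 + 5184) = 1/(-94068) = -1/94068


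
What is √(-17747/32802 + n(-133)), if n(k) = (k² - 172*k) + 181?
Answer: √43840940541090/32802 ≈ 201.85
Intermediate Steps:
n(k) = 181 + k² - 172*k
√(-17747/32802 + n(-133)) = √(-17747/32802 + (181 + (-133)² - 172*(-133))) = √(-17747*1/32802 + (181 + 17689 + 22876)) = √(-17747/32802 + 40746) = √(1336532545/32802) = √43840940541090/32802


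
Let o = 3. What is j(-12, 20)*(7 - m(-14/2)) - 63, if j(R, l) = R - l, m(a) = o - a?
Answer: 33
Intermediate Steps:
m(a) = 3 - a
j(-12, 20)*(7 - m(-14/2)) - 63 = (-12 - 1*20)*(7 - (3 - (-14)/2)) - 63 = (-12 - 20)*(7 - (3 - (-14)/2)) - 63 = -32*(7 - (3 - 1*(-7))) - 63 = -32*(7 - (3 + 7)) - 63 = -32*(7 - 1*10) - 63 = -32*(7 - 10) - 63 = -32*(-3) - 63 = 96 - 63 = 33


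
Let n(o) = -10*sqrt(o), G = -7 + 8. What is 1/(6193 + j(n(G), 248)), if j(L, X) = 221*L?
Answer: 1/3983 ≈ 0.00025107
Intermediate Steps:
G = 1
1/(6193 + j(n(G), 248)) = 1/(6193 + 221*(-10*sqrt(1))) = 1/(6193 + 221*(-10*1)) = 1/(6193 + 221*(-10)) = 1/(6193 - 2210) = 1/3983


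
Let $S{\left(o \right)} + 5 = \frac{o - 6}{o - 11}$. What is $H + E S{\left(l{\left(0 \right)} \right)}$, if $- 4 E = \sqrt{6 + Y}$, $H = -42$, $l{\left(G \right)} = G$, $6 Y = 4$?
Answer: $-42 + \frac{49 \sqrt{15}}{66} \approx -39.125$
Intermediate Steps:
$Y = \frac{2}{3}$ ($Y = \frac{1}{6} \cdot 4 = \frac{2}{3} \approx 0.66667$)
$S{\left(o \right)} = -5 + \frac{-6 + o}{-11 + o}$ ($S{\left(o \right)} = -5 + \frac{o - 6}{o - 11} = -5 + \frac{-6 + o}{-11 + o}$)
$E = - \frac{\sqrt{15}}{6}$ ($E = - \frac{\sqrt{6 + \frac{2}{3}}}{4} = - \frac{\sqrt{\frac{20}{3}}}{4} = - \frac{\frac{2}{3} \sqrt{15}}{4} = - \frac{\sqrt{15}}{6} \approx -0.6455$)
$H + E S{\left(l{\left(0 \right)} \right)} = -42 + - \frac{\sqrt{15}}{6} \frac{49 - 0}{-11 + 0} = -42 + - \frac{\sqrt{15}}{6} \frac{49 + 0}{-11} = -42 + - \frac{\sqrt{15}}{6} \left(\left(- \frac{1}{11}\right) 49\right) = -42 + - \frac{\sqrt{15}}{6} \left(- \frac{49}{11}\right) = -42 + \frac{49 \sqrt{15}}{66}$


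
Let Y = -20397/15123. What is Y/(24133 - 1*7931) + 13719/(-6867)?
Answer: -373512054497/186952431498 ≈ -1.9979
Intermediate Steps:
Y = -6799/5041 (Y = -20397*1/15123 = -6799/5041 ≈ -1.3487)
Y/(24133 - 1*7931) + 13719/(-6867) = -6799/(5041*(24133 - 1*7931)) + 13719/(-6867) = -6799/(5041*(24133 - 7931)) + 13719*(-1/6867) = -6799/5041/16202 - 4573/2289 = -6799/5041*1/16202 - 4573/2289 = -6799/81674282 - 4573/2289 = -373512054497/186952431498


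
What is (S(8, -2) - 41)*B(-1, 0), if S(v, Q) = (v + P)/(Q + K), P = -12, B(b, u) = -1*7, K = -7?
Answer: 2555/9 ≈ 283.89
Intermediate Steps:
B(b, u) = -7
S(v, Q) = (-12 + v)/(-7 + Q) (S(v, Q) = (v - 12)/(Q - 7) = (-12 + v)/(-7 + Q))
(S(8, -2) - 41)*B(-1, 0) = ((-12 + 8)/(-7 - 2) - 41)*(-7) = (-4/(-9) - 41)*(-7) = (-1/9*(-4) - 41)*(-7) = (4/9 - 41)*(-7) = -365/9*(-7) = 2555/9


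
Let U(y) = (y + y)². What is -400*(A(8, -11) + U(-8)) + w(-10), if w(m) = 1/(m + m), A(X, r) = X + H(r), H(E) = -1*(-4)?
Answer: -2144001/20 ≈ -1.0720e+5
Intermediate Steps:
H(E) = 4
A(X, r) = 4 + X (A(X, r) = X + 4 = 4 + X)
w(m) = 1/(2*m)
U(y) = 4*y² (U(y) = (2*y)² = 4*y²)
-400*(A(8, -11) + U(-8)) + w(-10) = -400*((4 + 8) + 4*(-8)²) + (½)/(-10) = -400*(12 + 4*64) + (½)*(-⅒) = -400*(12 + 256) - 1/20 = -400*268 - 1/20 = -107200 - 1/20 = -2144001/20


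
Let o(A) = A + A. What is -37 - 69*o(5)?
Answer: -727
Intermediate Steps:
o(A) = 2*A
-37 - 69*o(5) = -37 - 138*5 = -37 - 69*10 = -37 - 690 = -727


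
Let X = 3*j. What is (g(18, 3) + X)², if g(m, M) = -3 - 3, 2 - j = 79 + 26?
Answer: 99225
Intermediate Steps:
j = -103 (j = 2 - (79 + 26) = 2 - 1*105 = 2 - 105 = -103)
g(m, M) = -6
X = -309 (X = 3*(-103) = -309)
(g(18, 3) + X)² = (-6 - 309)² = (-315)² = 99225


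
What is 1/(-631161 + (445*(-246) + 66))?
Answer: -1/740565 ≈ -1.3503e-6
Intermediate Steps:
1/(-631161 + (445*(-246) + 66)) = 1/(-631161 + (-109470 + 66)) = 1/(-631161 - 109404) = 1/(-740565) = -1/740565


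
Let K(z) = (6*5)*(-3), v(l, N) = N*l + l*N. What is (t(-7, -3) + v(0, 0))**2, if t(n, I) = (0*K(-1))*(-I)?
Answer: 0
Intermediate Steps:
v(l, N) = 2*N*l (v(l, N) = N*l + N*l = 2*N*l)
K(z) = -90 (K(z) = 30*(-3) = -90)
t(n, I) = 0 (t(n, I) = (0*(-90))*(-I) = 0*(-I) = 0)
(t(-7, -3) + v(0, 0))**2 = (0 + 2*0*0)**2 = (0 + 0)**2 = 0**2 = 0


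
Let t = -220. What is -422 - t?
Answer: -202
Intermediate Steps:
-422 - t = -422 - 1*(-220) = -422 + 220 = -202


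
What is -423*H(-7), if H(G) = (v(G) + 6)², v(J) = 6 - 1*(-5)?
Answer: -122247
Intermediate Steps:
v(J) = 11 (v(J) = 6 + 5 = 11)
H(G) = 289 (H(G) = (11 + 6)² = 17² = 289)
-423*H(-7) = -423*289 = -122247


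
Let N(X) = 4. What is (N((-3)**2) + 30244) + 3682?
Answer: 33930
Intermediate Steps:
(N((-3)**2) + 30244) + 3682 = (4 + 30244) + 3682 = 30248 + 3682 = 33930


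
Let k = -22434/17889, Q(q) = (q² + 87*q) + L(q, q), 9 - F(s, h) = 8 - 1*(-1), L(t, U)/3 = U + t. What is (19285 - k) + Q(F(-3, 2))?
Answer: 115003933/5963 ≈ 19286.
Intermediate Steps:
L(t, U) = 3*U + 3*t (L(t, U) = 3*(U + t) = 3*U + 3*t)
F(s, h) = 0 (F(s, h) = 9 - (8 - 1*(-1)) = 9 - (8 + 1) = 9 - 1*9 = 9 - 9 = 0)
Q(q) = q² + 93*q (Q(q) = (q² + 87*q) + (3*q + 3*q) = (q² + 87*q) + 6*q = q² + 93*q)
k = -7478/5963 (k = -22434*1/17889 = -7478/5963 ≈ -1.2541)
(19285 - k) + Q(F(-3, 2)) = (19285 - 1*(-7478/5963)) + 0*(93 + 0) = (19285 + 7478/5963) + 0*93 = 115003933/5963 + 0 = 115003933/5963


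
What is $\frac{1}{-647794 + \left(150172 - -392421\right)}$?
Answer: $- \frac{1}{105201} \approx -9.5056 \cdot 10^{-6}$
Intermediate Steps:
$\frac{1}{-647794 + \left(150172 - -392421\right)} = \frac{1}{-647794 + \left(150172 + 392421\right)} = \frac{1}{-647794 + 542593} = \frac{1}{-105201} = - \frac{1}{105201}$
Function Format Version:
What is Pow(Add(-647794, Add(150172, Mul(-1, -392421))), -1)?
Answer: Rational(-1, 105201) ≈ -9.5056e-6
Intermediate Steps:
Pow(Add(-647794, Add(150172, Mul(-1, -392421))), -1) = Pow(Add(-647794, Add(150172, 392421)), -1) = Pow(Add(-647794, 542593), -1) = Pow(-105201, -1) = Rational(-1, 105201)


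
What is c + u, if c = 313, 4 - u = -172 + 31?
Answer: 458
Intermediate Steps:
u = 145 (u = 4 - (-172 + 31) = 4 - 1*(-141) = 4 + 141 = 145)
c + u = 313 + 145 = 458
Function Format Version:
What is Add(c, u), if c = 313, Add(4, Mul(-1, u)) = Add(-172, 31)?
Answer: 458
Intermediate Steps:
u = 145 (u = Add(4, Mul(-1, Add(-172, 31))) = Add(4, Mul(-1, -141)) = Add(4, 141) = 145)
Add(c, u) = Add(313, 145) = 458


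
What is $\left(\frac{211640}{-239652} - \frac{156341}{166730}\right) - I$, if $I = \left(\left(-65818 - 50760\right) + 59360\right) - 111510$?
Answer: $\frac{1685455492166087}{9989294490} \approx 1.6873 \cdot 10^{5}$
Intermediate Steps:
$I = -168728$ ($I = \left(\left(-65818 - 50760\right) + 59360\right) - 111510 = \left(-116578 + 59360\right) - 111510 = -57218 - 111510 = -168728$)
$\left(\frac{211640}{-239652} - \frac{156341}{166730}\right) - I = \left(\frac{211640}{-239652} - \frac{156341}{166730}\right) - -168728 = \left(211640 \left(- \frac{1}{239652}\right) - \frac{156341}{166730}\right) + 168728 = \left(- \frac{52910}{59913} - \frac{156341}{166730}\right) + 168728 = - \frac{18188542633}{9989294490} + 168728 = \frac{1685455492166087}{9989294490}$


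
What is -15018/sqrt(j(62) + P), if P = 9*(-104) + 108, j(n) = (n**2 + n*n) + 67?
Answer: -5006*sqrt(6927)/2309 ≈ -180.44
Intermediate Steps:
j(n) = 67 + 2*n**2 (j(n) = (n**2 + n**2) + 67 = 2*n**2 + 67 = 67 + 2*n**2)
P = -828 (P = -936 + 108 = -828)
-15018/sqrt(j(62) + P) = -15018/sqrt((67 + 2*62**2) - 828) = -15018/sqrt((67 + 2*3844) - 828) = -15018/sqrt((67 + 7688) - 828) = -15018/sqrt(7755 - 828) = -15018*sqrt(6927)/6927 = -5006*sqrt(6927)/2309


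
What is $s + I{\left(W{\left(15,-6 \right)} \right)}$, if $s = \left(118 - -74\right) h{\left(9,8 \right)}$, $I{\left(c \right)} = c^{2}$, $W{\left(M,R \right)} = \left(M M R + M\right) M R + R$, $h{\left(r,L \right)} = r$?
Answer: $14434582464$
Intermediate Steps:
$W{\left(M,R \right)} = R + M R \left(M + R M^{2}\right)$ ($W{\left(M,R \right)} = \left(M^{2} R + M\right) M R + R = \left(R M^{2} + M\right) M R + R = \left(M + R M^{2}\right) M R + R = M \left(M + R M^{2}\right) R + R = M R \left(M + R M^{2}\right) + R = R + M R \left(M + R M^{2}\right)$)
$s = 1728$ ($s = \left(118 - -74\right) 9 = \left(118 + 74\right) 9 = 192 \cdot 9 = 1728$)
$s + I{\left(W{\left(15,-6 \right)} \right)} = 1728 + \left(- 6 \left(1 + 15^{2} - 6 \cdot 15^{3}\right)\right)^{2} = 1728 + \left(- 6 \left(1 + 225 - 20250\right)\right)^{2} = 1728 + \left(\left(-6\right) \left(-20024\right)\right)^{2} = 1728 + 120144^{2} = 1728 + 14434580736 = 14434582464$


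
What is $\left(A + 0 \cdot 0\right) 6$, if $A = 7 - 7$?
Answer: $0$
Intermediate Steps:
$A = 0$ ($A = 7 - 7 = 0$)
$\left(A + 0 \cdot 0\right) 6 = \left(0 + 0 \cdot 0\right) 6 = \left(0 + 0\right) 6 = 0 \cdot 6 = 0$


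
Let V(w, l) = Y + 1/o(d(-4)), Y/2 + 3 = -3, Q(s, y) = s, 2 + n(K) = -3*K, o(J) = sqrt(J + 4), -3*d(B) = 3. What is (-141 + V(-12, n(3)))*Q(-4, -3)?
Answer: 612 - 4*sqrt(3)/3 ≈ 609.69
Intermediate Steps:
d(B) = -1 (d(B) = -1/3*3 = -1)
o(J) = sqrt(4 + J)
n(K) = -2 - 3*K
Y = -12 (Y = -6 + 2*(-3) = -6 - 6 = -12)
V(w, l) = -12 + sqrt(3)/3 (V(w, l) = -12 + 1/(sqrt(4 - 1)) = -12 + 1/(sqrt(3)) = -12 + sqrt(3)/3)
(-141 + V(-12, n(3)))*Q(-4, -3) = (-141 + (-12 + sqrt(3)/3))*(-4) = (-153 + sqrt(3)/3)*(-4) = 612 - 4*sqrt(3)/3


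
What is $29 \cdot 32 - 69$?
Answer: $859$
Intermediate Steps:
$29 \cdot 32 - 69 = 928 - 69 = 859$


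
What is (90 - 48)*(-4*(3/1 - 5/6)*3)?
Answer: -1092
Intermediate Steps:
(90 - 48)*(-4*(3/1 - 5/6)*3) = 42*(-4*(3*1 - 5*⅙)*3) = 42*(-4*(3 - ⅚)*3) = 42*(-4*13/6*3) = 42*(-26/3*3) = 42*(-26) = -1092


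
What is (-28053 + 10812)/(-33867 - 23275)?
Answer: 17241/57142 ≈ 0.30172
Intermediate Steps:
(-28053 + 10812)/(-33867 - 23275) = -17241/(-57142) = -17241*(-1/57142) = 17241/57142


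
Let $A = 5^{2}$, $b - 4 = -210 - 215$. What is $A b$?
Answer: $-10525$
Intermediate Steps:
$b = -421$ ($b = 4 - 425 = -421$)
$A = 25$
$A b = 25 \left(-421\right) = -10525$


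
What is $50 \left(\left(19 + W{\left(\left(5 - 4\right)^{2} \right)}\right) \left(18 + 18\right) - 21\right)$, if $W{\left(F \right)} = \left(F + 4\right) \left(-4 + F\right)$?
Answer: $6150$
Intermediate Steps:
$W{\left(F \right)} = \left(-4 + F\right) \left(4 + F\right)$ ($W{\left(F \right)} = \left(4 + F\right) \left(-4 + F\right) = \left(-4 + F\right) \left(4 + F\right)$)
$50 \left(\left(19 + W{\left(\left(5 - 4\right)^{2} \right)}\right) \left(18 + 18\right) - 21\right) = 50 \left(\left(19 - \left(16 - \left(\left(5 - 4\right)^{2}\right)^{2}\right)\right) \left(18 + 18\right) - 21\right) = 50 \left(\left(19 - \left(16 - \left(1^{2}\right)^{2}\right)\right) 36 - 21\right) = 50 \left(\left(19 - \left(16 - 1^{2}\right)\right) 36 - 21\right) = 50 \left(\left(19 + \left(-16 + 1\right)\right) 36 - 21\right) = 50 \left(\left(19 - 15\right) 36 - 21\right) = 50 \left(4 \cdot 36 - 21\right) = 50 \left(144 - 21\right) = 50 \cdot 123 = 6150$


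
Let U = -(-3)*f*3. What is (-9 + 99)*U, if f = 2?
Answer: 1620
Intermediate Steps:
U = 18 (U = -(-3)*2*3 = -3*(-2)*3 = 6*3 = 18)
(-9 + 99)*U = (-9 + 99)*18 = 90*18 = 1620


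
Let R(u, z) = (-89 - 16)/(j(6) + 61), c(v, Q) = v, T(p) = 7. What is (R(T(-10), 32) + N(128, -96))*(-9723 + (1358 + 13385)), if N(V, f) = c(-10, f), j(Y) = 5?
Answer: -640050/11 ≈ -58186.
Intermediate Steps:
R(u, z) = -35/22 (R(u, z) = (-89 - 16)/(5 + 61) = -105/66 = -105*1/66 = -35/22)
N(V, f) = -10
(R(T(-10), 32) + N(128, -96))*(-9723 + (1358 + 13385)) = (-35/22 - 10)*(-9723 + (1358 + 13385)) = -255*(-9723 + 14743)/22 = -255/22*5020 = -640050/11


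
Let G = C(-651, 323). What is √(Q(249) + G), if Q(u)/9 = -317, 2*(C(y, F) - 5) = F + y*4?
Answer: I*√15954/2 ≈ 63.155*I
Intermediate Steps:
C(y, F) = 5 + F/2 + 2*y (C(y, F) = 5 + (F + y*4)/2 = 5 + (F + 4*y)/2 = 5 + (F/2 + 2*y) = 5 + F/2 + 2*y)
Q(u) = -2853 (Q(u) = 9*(-317) = -2853)
G = -2271/2 (G = 5 + (½)*323 + 2*(-651) = 5 + 323/2 - 1302 = -2271/2 ≈ -1135.5)
√(Q(249) + G) = √(-2853 - 2271/2) = √(-7977/2) = I*√15954/2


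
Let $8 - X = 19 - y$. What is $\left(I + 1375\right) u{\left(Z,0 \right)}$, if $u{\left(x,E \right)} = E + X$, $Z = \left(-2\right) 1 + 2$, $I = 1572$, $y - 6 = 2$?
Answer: $-8841$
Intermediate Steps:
$y = 8$ ($y = 6 + 2 = 8$)
$X = -3$ ($X = 8 - \left(19 - 8\right) = 8 - 11 = -3$)
$Z = 0$ ($Z = -2 + 2 = 0$)
$u{\left(x,E \right)} = -3 + E$ ($u{\left(x,E \right)} = E - 3 = -3 + E$)
$\left(I + 1375\right) u{\left(Z,0 \right)} = \left(1572 + 1375\right) \left(-3 + 0\right) = 2947 \left(-3\right) = -8841$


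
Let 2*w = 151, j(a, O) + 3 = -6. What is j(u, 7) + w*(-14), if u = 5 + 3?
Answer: -1066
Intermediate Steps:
u = 8
j(a, O) = -9 (j(a, O) = -3 - 6 = -9)
w = 151/2 (w = (1/2)*151 = 151/2 ≈ 75.500)
j(u, 7) + w*(-14) = -9 + (151/2)*(-14) = -9 - 1057 = -1066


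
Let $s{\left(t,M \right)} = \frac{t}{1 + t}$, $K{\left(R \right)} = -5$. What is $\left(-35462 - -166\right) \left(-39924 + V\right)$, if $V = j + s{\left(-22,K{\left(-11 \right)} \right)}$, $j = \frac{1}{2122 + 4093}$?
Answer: $\frac{183911364871264}{130515} \approx 1.4091 \cdot 10^{9}$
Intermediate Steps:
$j = \frac{1}{6215} \approx 0.0001609$
$V = \frac{136751}{130515}$ ($V = \frac{1}{6215} - \frac{22}{1 - 22} = \frac{1}{6215} - \frac{22}{-21} = \frac{1}{6215} - - \frac{22}{21} = \frac{1}{6215} + \frac{22}{21} = \frac{136751}{130515} \approx 1.0478$)
$\left(-35462 - -166\right) \left(-39924 + V\right) = \left(-35462 - -166\right) \left(-39924 + \frac{136751}{130515}\right) = \left(-35462 + 166\right) \left(- \frac{5210544109}{130515}\right) = \left(-35296\right) \left(- \frac{5210544109}{130515}\right) = \frac{183911364871264}{130515}$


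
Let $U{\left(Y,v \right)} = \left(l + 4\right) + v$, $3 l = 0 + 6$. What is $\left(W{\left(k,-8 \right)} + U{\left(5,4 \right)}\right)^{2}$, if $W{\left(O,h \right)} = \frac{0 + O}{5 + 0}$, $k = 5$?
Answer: $121$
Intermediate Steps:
$W{\left(O,h \right)} = \frac{O}{5}$
$l = 2$ ($l = \frac{0 + 6}{3} = \frac{1}{3} \cdot 6 = 2$)
$U{\left(Y,v \right)} = 6 + v$ ($U{\left(Y,v \right)} = \left(2 + 4\right) + v = 6 + v$)
$\left(W{\left(k,-8 \right)} + U{\left(5,4 \right)}\right)^{2} = \left(\frac{1}{5} \cdot 5 + \left(6 + 4\right)\right)^{2} = \left(1 + 10\right)^{2} = 11^{2} = 121$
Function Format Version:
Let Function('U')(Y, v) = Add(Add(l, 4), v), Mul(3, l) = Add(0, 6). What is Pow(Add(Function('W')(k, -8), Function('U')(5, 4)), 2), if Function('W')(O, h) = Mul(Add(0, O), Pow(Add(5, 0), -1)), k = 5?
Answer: 121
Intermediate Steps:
Function('W')(O, h) = Mul(Rational(1, 5), O) (Function('W')(O, h) = Mul(O, Pow(5, -1)) = Mul(O, Rational(1, 5)) = Mul(Rational(1, 5), O))
l = 2 (l = Mul(Rational(1, 3), Add(0, 6)) = Mul(Rational(1, 3), 6) = 2)
Function('U')(Y, v) = Add(6, v) (Function('U')(Y, v) = Add(Add(2, 4), v) = Add(6, v))
Pow(Add(Function('W')(k, -8), Function('U')(5, 4)), 2) = Pow(Add(Mul(Rational(1, 5), 5), Add(6, 4)), 2) = Pow(Add(1, 10), 2) = Pow(11, 2) = 121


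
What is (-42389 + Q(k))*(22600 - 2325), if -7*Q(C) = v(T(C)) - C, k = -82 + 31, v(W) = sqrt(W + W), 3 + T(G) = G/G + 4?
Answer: -6017133400/7 ≈ -8.5959e+8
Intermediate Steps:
T(G) = 2 (T(G) = -3 + (G/G + 4) = -3 + (1 + 4) = -3 + 5 = 2)
v(W) = sqrt(2)*sqrt(W) (v(W) = sqrt(2*W) = sqrt(2)*sqrt(W))
k = -51
Q(C) = -2/7 + C/7 (Q(C) = -(sqrt(2)*sqrt(2) - C)/7 = -(2 - C)/7 = -2/7 + C/7)
(-42389 + Q(k))*(22600 - 2325) = (-42389 + (-2/7 + (1/7)*(-51)))*(22600 - 2325) = (-42389 + (-2/7 - 51/7))*20275 = (-42389 - 53/7)*20275 = -296776/7*20275 = -6017133400/7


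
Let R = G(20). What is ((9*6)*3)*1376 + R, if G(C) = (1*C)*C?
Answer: 223312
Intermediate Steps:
G(C) = C**2 (G(C) = C*C = C**2)
R = 400 (R = 20**2 = 400)
((9*6)*3)*1376 + R = ((9*6)*3)*1376 + 400 = (54*3)*1376 + 400 = 162*1376 + 400 = 222912 + 400 = 223312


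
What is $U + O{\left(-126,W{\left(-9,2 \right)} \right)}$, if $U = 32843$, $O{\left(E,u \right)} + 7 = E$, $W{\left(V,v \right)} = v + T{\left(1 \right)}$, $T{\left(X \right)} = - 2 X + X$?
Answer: $32710$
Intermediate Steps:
$T{\left(X \right)} = - X$
$W{\left(V,v \right)} = -1 + v$ ($W{\left(V,v \right)} = v - 1 = -1 + v$)
$O{\left(E,u \right)} = -7 + E$
$U + O{\left(-126,W{\left(-9,2 \right)} \right)} = 32843 - 133 = 32710$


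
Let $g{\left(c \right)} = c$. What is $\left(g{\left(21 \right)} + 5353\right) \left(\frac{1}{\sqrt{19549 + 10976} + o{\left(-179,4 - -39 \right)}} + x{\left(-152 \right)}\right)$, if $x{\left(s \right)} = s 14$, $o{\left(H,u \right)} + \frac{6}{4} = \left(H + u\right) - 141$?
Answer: $- \frac{2151653867564}{188149} - \frac{107480 \sqrt{1221}}{188149} \approx -1.1436 \cdot 10^{7}$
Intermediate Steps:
$o{\left(H,u \right)} = - \frac{285}{2} + H + u$ ($o{\left(H,u \right)} = - \frac{3}{2} - \left(141 - H - u\right) = - \frac{3}{2} + \left(-141 + H + u\right) = - \frac{285}{2} + H + u$)
$x{\left(s \right)} = 14 s$
$\left(g{\left(21 \right)} + 5353\right) \left(\frac{1}{\sqrt{19549 + 10976} + o{\left(-179,4 - -39 \right)}} + x{\left(-152 \right)}\right) = \left(21 + 5353\right) \left(\frac{1}{\sqrt{19549 + 10976} - \frac{557}{2}} + 14 \left(-152\right)\right) = 5374 \left(\frac{1}{\sqrt{30525} - \frac{557}{2}} - 2128\right) = 5374 \left(\frac{1}{5 \sqrt{1221} - \frac{557}{2}} - 2128\right) = 5374 \left(\frac{1}{- \frac{557}{2} + 5 \sqrt{1221}} - 2128\right) = 5374 \left(-2128 + \frac{1}{- \frac{557}{2} + 5 \sqrt{1221}}\right) = -11435872 + \frac{5374}{- \frac{557}{2} + 5 \sqrt{1221}}$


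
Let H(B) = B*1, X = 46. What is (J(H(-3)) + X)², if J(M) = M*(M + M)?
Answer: 4096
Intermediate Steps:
H(B) = B
J(M) = 2*M² (J(M) = M*(2*M) = 2*M²)
(J(H(-3)) + X)² = (2*(-3)² + 46)² = (2*9 + 46)² = (18 + 46)² = 64² = 4096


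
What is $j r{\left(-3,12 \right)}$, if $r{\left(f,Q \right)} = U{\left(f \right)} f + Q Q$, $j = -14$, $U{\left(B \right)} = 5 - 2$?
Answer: $-1890$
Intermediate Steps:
$U{\left(B \right)} = 3$ ($U{\left(B \right)} = 5 - 2 = 3$)
$r{\left(f,Q \right)} = Q^{2} + 3 f$ ($r{\left(f,Q \right)} = 3 f + Q Q = 3 f + Q^{2} = Q^{2} + 3 f$)
$j r{\left(-3,12 \right)} = - 14 \left(12^{2} + 3 \left(-3\right)\right) = - 14 \left(144 - 9\right) = \left(-14\right) 135 = -1890$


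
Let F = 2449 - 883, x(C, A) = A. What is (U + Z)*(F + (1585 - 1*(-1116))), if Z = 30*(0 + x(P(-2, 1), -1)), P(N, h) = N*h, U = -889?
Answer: -3921373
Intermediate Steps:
F = 1566
Z = -30 (Z = 30*(0 - 1) = 30*(-1) = -30)
(U + Z)*(F + (1585 - 1*(-1116))) = (-889 - 30)*(1566 + (1585 - 1*(-1116))) = -919*(1566 + (1585 + 1116)) = -919*(1566 + 2701) = -919*4267 = -3921373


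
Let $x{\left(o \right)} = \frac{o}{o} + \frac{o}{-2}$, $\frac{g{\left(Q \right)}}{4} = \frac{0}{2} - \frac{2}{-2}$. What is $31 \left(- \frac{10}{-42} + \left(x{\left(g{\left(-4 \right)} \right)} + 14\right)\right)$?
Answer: $\frac{8618}{21} \approx 410.38$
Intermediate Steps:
$g{\left(Q \right)} = 4$ ($g{\left(Q \right)} = 4 \left(\frac{0}{2} - \frac{2}{-2}\right) = 4 \left(0 \cdot \frac{1}{2} - -1\right) = 4 \left(0 + 1\right) = 4 \cdot 1 = 4$)
$x{\left(o \right)} = 1 - \frac{o}{2}$ ($x{\left(o \right)} = 1 + o \left(- \frac{1}{2}\right) = 1 - \frac{o}{2}$)
$31 \left(- \frac{10}{-42} + \left(x{\left(g{\left(-4 \right)} \right)} + 14\right)\right) = 31 \left(- \frac{10}{-42} + \left(\left(1 - 2\right) + 14\right)\right) = 31 \left(\left(-10\right) \left(- \frac{1}{42}\right) + \left(\left(1 - 2\right) + 14\right)\right) = 31 \left(\frac{5}{21} + \left(-1 + 14\right)\right) = 31 \left(\frac{5}{21} + 13\right) = 31 \cdot \frac{278}{21} = \frac{8618}{21}$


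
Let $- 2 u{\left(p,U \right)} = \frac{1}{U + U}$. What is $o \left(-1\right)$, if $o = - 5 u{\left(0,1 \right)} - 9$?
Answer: $\frac{31}{4} \approx 7.75$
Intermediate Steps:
$u{\left(p,U \right)} = - \frac{1}{4 U}$ ($u{\left(p,U \right)} = - \frac{1}{2 \left(U + U\right)} = - \frac{1}{2 \cdot 2 U} = - \frac{\frac{1}{2} \frac{1}{U}}{2} = - \frac{1}{4 U}$)
$o = - \frac{31}{4}$ ($o = - 5 \left(- \frac{1}{4 \cdot 1}\right) - 9 = - 5 \left(\left(- \frac{1}{4}\right) 1\right) - 9 = \left(-5\right) \left(- \frac{1}{4}\right) - 9 = \frac{5}{4} - 9 = - \frac{31}{4} \approx -7.75$)
$o \left(-1\right) = \left(- \frac{31}{4}\right) \left(-1\right) = \frac{31}{4}$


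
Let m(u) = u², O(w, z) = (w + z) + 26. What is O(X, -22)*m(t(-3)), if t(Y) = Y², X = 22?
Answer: 2106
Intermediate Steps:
O(w, z) = 26 + w + z
O(X, -22)*m(t(-3)) = (26 + 22 - 22)*((-3)²)² = 26*9² = 26*81 = 2106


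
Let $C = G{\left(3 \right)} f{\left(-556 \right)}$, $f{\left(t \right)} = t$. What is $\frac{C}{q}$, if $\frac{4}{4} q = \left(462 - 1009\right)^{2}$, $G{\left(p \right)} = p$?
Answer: $- \frac{1668}{299209} \approx -0.0055747$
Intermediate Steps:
$q = 299209$ ($q = \left(462 - 1009\right)^{2} = \left(-547\right)^{2} = 299209$)
$C = -1668$ ($C = 3 \left(-556\right) = -1668$)
$\frac{C}{q} = - \frac{1668}{299209}$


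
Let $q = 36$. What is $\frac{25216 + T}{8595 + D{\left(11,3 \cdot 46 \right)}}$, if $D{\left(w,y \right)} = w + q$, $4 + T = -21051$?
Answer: $\frac{4161}{8642} \approx 0.48149$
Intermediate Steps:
$T = -21055$ ($T = -4 - 21051 = -21055$)
$D{\left(w,y \right)} = 36 + w$ ($D{\left(w,y \right)} = w + 36 = 36 + w$)
$\frac{25216 + T}{8595 + D{\left(11,3 \cdot 46 \right)}} = \frac{25216 - 21055}{8595 + \left(36 + 11\right)} = \frac{4161}{8595 + 47} = \frac{4161}{8642}$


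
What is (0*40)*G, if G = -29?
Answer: 0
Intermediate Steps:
(0*40)*G = (0*40)*(-29) = 0*(-29) = 0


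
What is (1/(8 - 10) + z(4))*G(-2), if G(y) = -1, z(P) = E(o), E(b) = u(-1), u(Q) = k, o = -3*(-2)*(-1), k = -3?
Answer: 7/2 ≈ 3.5000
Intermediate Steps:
o = -6 (o = 6*(-1) = -6)
u(Q) = -3
E(b) = -3
z(P) = -3
(1/(8 - 10) + z(4))*G(-2) = (1/(8 - 10) - 3)*(-1) = (1/(-2) - 3)*(-1) = (-½ - 3)*(-1) = -7/2*(-1) = 7/2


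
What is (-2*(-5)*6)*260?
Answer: 15600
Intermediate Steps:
(-2*(-5)*6)*260 = (10*6)*260 = 60*260 = 15600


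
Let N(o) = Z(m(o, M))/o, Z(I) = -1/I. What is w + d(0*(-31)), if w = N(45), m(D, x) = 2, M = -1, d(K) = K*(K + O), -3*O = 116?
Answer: -1/90 ≈ -0.011111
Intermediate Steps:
O = -116/3 (O = -1/3*116 = -116/3 ≈ -38.667)
d(K) = K*(-116/3 + K) (d(K) = K*(K - 116/3) = K*(-116/3 + K))
N(o) = -1/(2*o) (N(o) = (-1/2)/o = (-1*1/2)/o = -1/(2*o))
w = -1/90 (w = -1/2/45 = -1/2*1/45 = -1/90 ≈ -0.011111)
w + d(0*(-31)) = -1/90 + (0*(-31))*(-116 + 3*(0*(-31)))/3 = -1/90 + (1/3)*0*(-116 + 3*0) = -1/90 + (1/3)*0*(-116 + 0) = -1/90 + (1/3)*0*(-116) = -1/90 + 0 = -1/90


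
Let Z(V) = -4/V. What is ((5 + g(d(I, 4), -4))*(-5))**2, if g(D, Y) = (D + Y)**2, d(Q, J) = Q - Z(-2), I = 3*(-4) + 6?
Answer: 555025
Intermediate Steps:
I = -6 (I = -12 + 6 = -6)
d(Q, J) = -2 + Q (d(Q, J) = Q - (-4)/(-2) = Q - (-4)*(-1)/2 = Q - 1*2 = Q - 2 = -2 + Q)
((5 + g(d(I, 4), -4))*(-5))**2 = ((5 + ((-2 - 6) - 4)**2)*(-5))**2 = ((5 + (-8 - 4)**2)*(-5))**2 = ((5 + (-12)**2)*(-5))**2 = ((5 + 144)*(-5))**2 = (149*(-5))**2 = (-745)**2 = 555025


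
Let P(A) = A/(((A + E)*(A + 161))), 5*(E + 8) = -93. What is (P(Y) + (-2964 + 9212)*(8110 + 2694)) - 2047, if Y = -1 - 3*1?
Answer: 1621449808265/24021 ≈ 6.7501e+7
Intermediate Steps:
E = -133/5 (E = -8 + (⅕)*(-93) = -8 - 93/5 = -133/5 ≈ -26.600)
Y = -4 (Y = -1 - 3 = -4)
P(A) = A/((161 + A)*(-133/5 + A)) (P(A) = A/(((A - 133/5)*(A + 161))) = A/(((-133/5 + A)*(161 + A))) = A/(((161 + A)*(-133/5 + A))) = A*(1/((161 + A)*(-133/5 + A))) = A/((161 + A)*(-133/5 + A)))
(P(Y) + (-2964 + 9212)*(8110 + 2694)) - 2047 = (5*(-4)/(-21413 + 5*(-4)² + 672*(-4)) + (-2964 + 9212)*(8110 + 2694)) - 2047 = (5*(-4)/(-21413 + 5*16 - 2688) + 6248*10804) - 2047 = (5*(-4)/(-21413 + 80 - 2688) + 67503392) - 2047 = (5*(-4)/(-24021) + 67503392) - 2047 = (5*(-4)*(-1/24021) + 67503392) - 2047 = (20/24021 + 67503392) - 2047 = 1621498979252/24021 - 2047 = 1621449808265/24021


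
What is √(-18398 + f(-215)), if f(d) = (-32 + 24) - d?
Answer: I*√18191 ≈ 134.87*I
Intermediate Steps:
f(d) = -8 - d
√(-18398 + f(-215)) = √(-18398 + (-8 - 1*(-215))) = √(-18398 + (-8 + 215)) = √(-18398 + 207) = √(-18191) = I*√18191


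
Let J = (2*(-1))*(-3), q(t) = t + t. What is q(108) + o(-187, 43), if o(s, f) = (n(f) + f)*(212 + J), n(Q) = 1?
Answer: 9808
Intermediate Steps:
q(t) = 2*t
J = 6 (J = -2*(-3) = 6)
o(s, f) = 218 + 218*f (o(s, f) = (1 + f)*(212 + 6) = (1 + f)*218 = 218 + 218*f)
q(108) + o(-187, 43) = 2*108 + (218 + 218*43) = 216 + (218 + 9374) = 216 + 9592 = 9808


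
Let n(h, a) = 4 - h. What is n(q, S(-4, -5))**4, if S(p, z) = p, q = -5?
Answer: 6561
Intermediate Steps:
n(q, S(-4, -5))**4 = (4 - 1*(-5))**4 = (4 + 5)**4 = 9**4 = 6561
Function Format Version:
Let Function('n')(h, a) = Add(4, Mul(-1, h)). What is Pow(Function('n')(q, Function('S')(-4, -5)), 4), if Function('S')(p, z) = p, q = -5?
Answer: 6561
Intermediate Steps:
Pow(Function('n')(q, Function('S')(-4, -5)), 4) = Pow(Add(4, Mul(-1, -5)), 4) = Pow(Add(4, 5), 4) = Pow(9, 4) = 6561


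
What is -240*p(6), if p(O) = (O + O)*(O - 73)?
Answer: 192960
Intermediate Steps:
p(O) = 2*O*(-73 + O) (p(O) = (2*O)*(-73 + O) = 2*O*(-73 + O))
-240*p(6) = -480*6*(-73 + 6) = -480*6*(-67) = -240*(-804) = 192960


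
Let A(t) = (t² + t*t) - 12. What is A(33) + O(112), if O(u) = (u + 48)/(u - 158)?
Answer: 49738/23 ≈ 2162.5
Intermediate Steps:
A(t) = -12 + 2*t² (A(t) = (t² + t²) - 12 = 2*t² - 12 = -12 + 2*t²)
O(u) = (48 + u)/(-158 + u)
A(33) + O(112) = (-12 + 2*33²) + (48 + 112)/(-158 + 112) = (-12 + 2*1089) + 160/(-46) = (-12 + 2178) - 1/46*160 = 2166 - 80/23 = 49738/23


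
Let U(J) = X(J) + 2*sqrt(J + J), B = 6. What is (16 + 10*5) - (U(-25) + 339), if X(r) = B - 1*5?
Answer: -274 - 10*I*sqrt(2) ≈ -274.0 - 14.142*I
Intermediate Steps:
X(r) = 1 (X(r) = 6 - 1*5 = 6 - 5 = 1)
U(J) = 1 + 2*sqrt(2)*sqrt(J) (U(J) = 1 + 2*sqrt(J + J) = 1 + 2*sqrt(2*J) = 1 + 2*(sqrt(2)*sqrt(J)) = 1 + 2*sqrt(2)*sqrt(J))
(16 + 10*5) - (U(-25) + 339) = (16 + 10*5) - ((1 + 2*sqrt(2)*sqrt(-25)) + 339) = (16 + 50) - ((1 + 2*sqrt(2)*(5*I)) + 339) = 66 - ((1 + 10*I*sqrt(2)) + 339) = 66 - (340 + 10*I*sqrt(2)) = 66 + (-340 - 10*I*sqrt(2)) = -274 - 10*I*sqrt(2)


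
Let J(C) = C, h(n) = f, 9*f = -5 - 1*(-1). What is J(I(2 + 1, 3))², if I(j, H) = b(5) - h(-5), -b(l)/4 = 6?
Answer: 44944/81 ≈ 554.86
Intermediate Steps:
b(l) = -24 (b(l) = -4*6 = -24)
f = -4/9 (f = (-5 - 1*(-1))/9 = (-5 + 1)/9 = (⅑)*(-4) = -4/9 ≈ -0.44444)
h(n) = -4/9
I(j, H) = -212/9 (I(j, H) = -24 - 1*(-4/9) = -24 + 4/9 = -212/9)
J(I(2 + 1, 3))² = (-212/9)² = 44944/81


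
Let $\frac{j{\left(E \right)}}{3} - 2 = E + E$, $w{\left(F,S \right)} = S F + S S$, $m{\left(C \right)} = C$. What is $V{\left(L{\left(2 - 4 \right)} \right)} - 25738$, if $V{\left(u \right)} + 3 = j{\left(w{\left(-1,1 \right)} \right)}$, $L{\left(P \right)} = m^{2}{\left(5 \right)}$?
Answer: $-25735$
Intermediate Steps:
$w{\left(F,S \right)} = S^{2} + F S$ ($w{\left(F,S \right)} = F S + S^{2} = S^{2} + F S$)
$L{\left(P \right)} = 25$ ($L{\left(P \right)} = 5^{2} = 25$)
$j{\left(E \right)} = 6 + 6 E$ ($j{\left(E \right)} = 6 + 3 \left(E + E\right) = 6 + 3 \cdot 2 E = 6 + 6 E$)
$V{\left(u \right)} = 3$ ($V{\left(u \right)} = -3 + \left(6 + 6 \cdot 1 \left(-1 + 1\right)\right) = -3 + \left(6 + 6 \cdot 1 \cdot 0\right) = -3 + \left(6 + 6 \cdot 0\right) = -3 + \left(6 + 0\right) = -3 + 6 = 3$)
$V{\left(L{\left(2 - 4 \right)} \right)} - 25738 = 3 - 25738 = -25735$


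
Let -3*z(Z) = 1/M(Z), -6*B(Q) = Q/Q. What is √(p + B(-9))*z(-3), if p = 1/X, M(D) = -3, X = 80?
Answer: I*√555/540 ≈ 0.043627*I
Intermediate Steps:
B(Q) = -⅙ (B(Q) = -Q/(6*Q) = -⅙*1 = -⅙)
p = 1/80 ≈ 0.012500
z(Z) = ⅑ (z(Z) = -⅓/(-3) = -⅓*(-⅓) = ⅑)
√(p + B(-9))*z(-3) = √(1/80 - ⅙)*(⅑) = √(-37/240)*(⅑) = (I*√555/60)*(⅑) = I*√555/540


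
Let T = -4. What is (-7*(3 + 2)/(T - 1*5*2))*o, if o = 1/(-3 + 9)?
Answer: 5/12 ≈ 0.41667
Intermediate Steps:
o = 1/6 ≈ 0.16667
(-7*(3 + 2)/(T - 1*5*2))*o = -7*(3 + 2)/(-4 - 1*5*2)*(1/6) = -35/(-4 - 5*2)*(1/6) = -35/(-4 - 10)*(1/6) = -35/(-14)*(1/6) = -35*(-1)/14*(1/6) = -7*(-5/14)*(1/6) = (5/2)*(1/6) = 5/12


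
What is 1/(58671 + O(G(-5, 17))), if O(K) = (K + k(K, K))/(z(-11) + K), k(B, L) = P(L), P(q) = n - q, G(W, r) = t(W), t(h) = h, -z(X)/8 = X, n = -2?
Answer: 83/4869691 ≈ 1.7044e-5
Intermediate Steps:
z(X) = -8*X
G(W, r) = W
P(q) = -2 - q
k(B, L) = -2 - L
O(K) = -2/(88 + K) (O(K) = (K + (-2 - K))/(-8*(-11) + K) = -2/(88 + K))
1/(58671 + O(G(-5, 17))) = 1/(58671 - 2/(88 - 5)) = 1/(58671 - 2/83) = 1/(4869691/83) = 83/4869691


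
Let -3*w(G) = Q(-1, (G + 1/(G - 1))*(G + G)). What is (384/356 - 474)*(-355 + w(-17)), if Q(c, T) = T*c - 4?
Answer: 60749900/801 ≈ 75843.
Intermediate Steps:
Q(c, T) = -4 + T*c
w(G) = 4/3 + 2*G*(G + 1/(-1 + G))/3 (w(G) = -(-4 + ((G + 1/(G - 1))*(G + G))*(-1))/3 = -(-4 + ((G + 1/(-1 + G))*(2*G))*(-1))/3 = -(-4 + (2*G*(G + 1/(-1 + G)))*(-1))/3 = -(-4 - 2*G*(G + 1/(-1 + G)))/3 = 4/3 + 2*G*(G + 1/(-1 + G))/3)
(384/356 - 474)*(-355 + w(-17)) = (384/356 - 474)*(-355 + 2*(-2 + 2*(-17) - 17*(1 - 17*(-1 - 17)))/(3*(-1 - 17))) = (384*(1/356) - 474)*(-355 + (⅔)*(-2 - 34 - 17*(1 - 17*(-18)))/(-18)) = (96/89 - 474)*(-355 + (⅔)*(-1/18)*(-2 - 34 - 17*(1 + 306))) = -42090*(-355 + (⅔)*(-1/18)*(-2 - 34 - 17*307))/89 = -42090*(-355 + (⅔)*(-1/18)*(-2 - 34 - 5219))/89 = -42090*(-355 + (⅔)*(-1/18)*(-5255))/89 = -42090*(-355 + 5255/27)/89 = -42090/89*(-4330/27) = 60749900/801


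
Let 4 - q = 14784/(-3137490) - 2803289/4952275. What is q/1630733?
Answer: 2367311959907/844595393537796225 ≈ 2.8029e-6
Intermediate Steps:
q = 2367311959907/517923776325 (q = 4 - (14784/(-3137490) - 2803289/4952275) = 4 - (14784*(-1/3137490) - 2803289*1/4952275) = 4 - (-2464/522915 - 2803289/4952275) = 4 - 1*(-295616854607/517923776325) = 4 + 295616854607/517923776325 = 2367311959907/517923776325 ≈ 4.5708)
q/1630733 = (2367311959907/517923776325)/1630733 = (2367311959907/517923776325)*(1/1630733) = 2367311959907/844595393537796225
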